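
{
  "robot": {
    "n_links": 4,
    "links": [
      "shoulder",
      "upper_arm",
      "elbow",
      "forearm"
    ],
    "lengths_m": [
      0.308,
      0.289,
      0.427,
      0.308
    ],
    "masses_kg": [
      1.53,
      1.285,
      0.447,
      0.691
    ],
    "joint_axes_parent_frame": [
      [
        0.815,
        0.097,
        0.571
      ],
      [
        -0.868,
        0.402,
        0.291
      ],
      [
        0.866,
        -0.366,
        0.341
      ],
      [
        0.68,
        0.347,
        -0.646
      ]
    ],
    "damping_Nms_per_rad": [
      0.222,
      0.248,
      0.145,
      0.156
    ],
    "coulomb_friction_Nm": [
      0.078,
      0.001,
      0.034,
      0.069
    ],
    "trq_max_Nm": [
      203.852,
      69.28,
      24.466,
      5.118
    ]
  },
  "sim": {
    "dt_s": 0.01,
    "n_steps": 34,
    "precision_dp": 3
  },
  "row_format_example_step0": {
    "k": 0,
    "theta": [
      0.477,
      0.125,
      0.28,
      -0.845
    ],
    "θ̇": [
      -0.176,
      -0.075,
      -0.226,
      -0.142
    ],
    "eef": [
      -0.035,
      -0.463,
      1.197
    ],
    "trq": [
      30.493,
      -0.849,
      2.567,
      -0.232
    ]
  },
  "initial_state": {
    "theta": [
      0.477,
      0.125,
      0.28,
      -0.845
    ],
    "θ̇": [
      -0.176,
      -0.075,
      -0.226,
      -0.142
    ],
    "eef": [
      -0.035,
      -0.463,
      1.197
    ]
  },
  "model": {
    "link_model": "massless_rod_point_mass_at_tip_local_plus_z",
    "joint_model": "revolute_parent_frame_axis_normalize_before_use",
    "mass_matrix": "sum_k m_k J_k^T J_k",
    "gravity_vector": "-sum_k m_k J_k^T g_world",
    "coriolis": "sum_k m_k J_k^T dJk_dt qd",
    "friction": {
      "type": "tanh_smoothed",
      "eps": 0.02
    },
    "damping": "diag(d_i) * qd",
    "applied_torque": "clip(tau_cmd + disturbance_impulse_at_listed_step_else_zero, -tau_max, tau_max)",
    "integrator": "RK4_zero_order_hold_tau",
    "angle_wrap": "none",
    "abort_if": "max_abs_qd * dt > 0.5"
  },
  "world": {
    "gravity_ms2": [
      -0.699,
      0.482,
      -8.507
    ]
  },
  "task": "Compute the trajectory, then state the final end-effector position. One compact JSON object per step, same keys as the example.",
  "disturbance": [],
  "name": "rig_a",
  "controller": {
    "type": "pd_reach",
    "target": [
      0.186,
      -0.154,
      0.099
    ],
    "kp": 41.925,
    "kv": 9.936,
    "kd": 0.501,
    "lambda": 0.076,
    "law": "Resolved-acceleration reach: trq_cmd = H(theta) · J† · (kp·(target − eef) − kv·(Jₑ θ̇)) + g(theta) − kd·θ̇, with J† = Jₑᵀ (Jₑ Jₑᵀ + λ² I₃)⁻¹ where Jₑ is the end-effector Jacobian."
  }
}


{"k":1,"theta":[0.48,0.131,0.28,-0.859],"\u03b8\u0307":[0.831,1.261,0.124,-2.554],"eef":[-0.036,-0.461,1.196],"trq":[27.33,-0.983,1.829,0.927]}
{"k":2,"theta":[0.493,0.148,0.281,-0.891],"\u03b8\u0307":[1.64,2.186,0.156,-3.954],"eef":[-0.035,-0.458,1.194],"trq":[23.799,-0.816,1.207,1.389]}
{"k":3,"theta":[0.512,0.174,0.282,-0.935],"\u03b8\u0307":[2.328,2.869,-0.011,-4.713],"eef":[-0.033,-0.455,1.189],"trq":[20.238,-0.519,0.644,1.452]}
{"k":4,"theta":[0.539,0.205,0.28,-0.984],"\u03b8\u0307":[2.945,3.416,-0.289,-5.056],"eef":[-0.03,-0.453,1.184],"trq":[16.855,-0.176,0.103,1.298]}
{"k":5,"theta":[0.571,0.241,0.276,-1.035],"\u03b8\u0307":[3.523,3.884,-0.636,-5.108],"eef":[-0.024,-0.451,1.178],"trq":[13.825,0.15,-0.418,1.028]}
{"k":6,"theta":[0.609,0.282,0.268,-1.085],"\u03b8\u0307":[4.088,4.316,-1.021,-4.936],"eef":[-0.018,-0.449,1.171],"trq":[11.274,0.416,-0.922,0.699]}
{"k":7,"theta":[0.653,0.328,0.255,-1.133],"\u03b8\u0307":[4.664,4.742,-1.426,-4.562],"eef":[-0.011,-0.448,1.163],"trq":[9.319,0.578,-1.407,0.335]}
{"k":8,"theta":[0.702,0.377,0.239,-1.176],"\u03b8\u0307":[5.27,5.185,-1.837,-3.977],"eef":[-0.003,-0.447,1.155],"trq":[8.09,0.58,-1.864,-0.063]}
{"k":9,"theta":[0.758,0.431,0.218,-1.212],"\u03b8\u0307":[5.928,5.664,-2.245,-3.141],"eef":[0.006,-0.446,1.146],"trq":[7.749,0.352,-2.276,-0.515]}
{"k":10,"theta":[0.821,0.49,0.194,-1.238],"\u03b8\u0307":[6.651,6.181,-2.645,-1.989],"eef":[0.014,-0.445,1.137],"trq":[8.472,-0.194,-2.609,-1.058]}
{"k":11,"theta":[0.892,0.555,0.165,-1.25],"\u03b8\u0307":[7.434,6.708,-3.04,-0.442],"eef":[0.021,-0.444,1.128],"trq":[10.305,-1.138,-2.785,-1.74]}
{"k":12,"theta":[0.97,0.624,0.133,-1.246],"\u03b8\u0307":[8.217,7.136,-3.456,1.498],"eef":[0.026,-0.444,1.119],"trq":[12.707,-2.553,-2.597,-2.549]}
{"k":13,"theta":[1.055,0.696,0.096,-1.22],"\u03b8\u0307":[8.845,7.235,-3.961,3.691],"eef":[0.029,-0.444,1.109],"trq":[14.274,-4.777,-1.571,-3.367]}
{"k":14,"theta":[1.145,0.766,0.053,-1.173],"\u03b8\u0307":[9.062,6.662,-4.672,5.585],"eef":[0.028,-0.446,1.099],"trq":[14.904,-8.894,0.785,-3.796]}
{"k":15,"theta":[1.234,0.826,0.001,-1.113],"\u03b8\u0307":[8.712,5.21,-5.721,6.421],"eef":[0.023,-0.449,1.088],"trq":[17.114,-15.125,4.038,-3.475]}
{"k":16,"theta":[1.318,0.867,-0.063,-1.05],"\u03b8\u0307":[8.006,3.157,-7.1,5.999],"eef":[0.015,-0.453,1.075],"trq":[20.1,-20.605,6.823,-2.504]}
{"k":17,"theta":[1.394,0.888,-0.142,-0.995],"\u03b8\u0307":[7.302,1.092,-8.519,4.801],"eef":[0.006,-0.458,1.06],"trq":[19.698,-21.976,7.991,-1.271]}
{"k":18,"theta":[1.464,0.891,-0.232,-0.954],"\u03b8\u0307":[6.787,-0.497,-9.558,3.404],"eef":[-0.003,-0.463,1.041],"trq":[14.735,-19.105,7.451,-0.11]}
{"k":19,"theta":[1.531,0.881,-0.33,-0.926],"\u03b8\u0307":[6.46,-1.448,-10.006,2.179],"eef":[-0.01,-0.468,1.018],"trq":[7.666,-14.393,5.939,0.807]}
{"k":20,"theta":[1.594,0.864,-0.43,-0.908],"\u03b8\u0307":[6.255,-1.887,-9.956,1.256],"eef":[-0.015,-0.473,0.993],"trq":[0.911,-9.826,4.195,1.452]}
{"k":21,"theta":[1.656,0.845,-0.528,-0.899],"\u03b8\u0307":[6.108,-2.024,-9.613,0.608],"eef":[-0.018,-0.478,0.965],"trq":[-4.583,-6.109,2.608,1.882]}
{"k":22,"theta":[1.716,0.824,-0.622,-0.895],"\u03b8\u0307":[5.982,-2.014,-9.141,0.155],"eef":[-0.019,-0.482,0.936],"trq":[-8.766,-3.261,1.298,2.166]}
{"k":23,"theta":[1.776,0.805,-0.711,-0.895],"\u03b8\u0307":[5.869,-1.933,-8.63,-0.13],"eef":[-0.017,-0.486,0.906],"trq":[-11.832,-1.123,0.265,2.331]}
{"k":24,"theta":[1.834,0.786,-0.794,-0.897],"\u03b8\u0307":[5.76,-1.83,-8.128,-0.307],"eef":[-0.015,-0.489,0.877],"trq":[-14.037,0.485,-0.527,2.419]}
{"k":25,"theta":[1.891,0.768,-0.873,-0.901],"\u03b8\u0307":[5.644,-1.736,-7.656,-0.46],"eef":[-0.011,-0.492,0.847],"trq":[-15.627,1.711,-1.12,2.487]}
{"k":26,"theta":[1.947,0.751,-0.948,-0.907],"\u03b8\u0307":[5.524,-1.654,-7.219,-0.591],"eef":[-0.006,-0.494,0.817],"trq":[-16.741,2.653,-1.557,2.538]}
{"k":27,"theta":[2.001,0.735,-1.018,-0.913],"\u03b8\u0307":[5.402,-1.583,-6.815,-0.699],"eef":[-0.0,-0.495,0.788],"trq":[-17.485,3.377,-1.872,2.572]}
{"k":28,"theta":[2.055,0.719,-1.084,-0.92],"\u03b8\u0307":[5.28,-1.521,-6.444,-0.788],"eef":[0.006,-0.496,0.759],"trq":[-17.94,3.934,-2.092,2.593]}
{"k":29,"theta":[2.107,0.704,-1.147,-0.929],"\u03b8\u0307":[5.158,-1.468,-6.102,-0.859],"eef":[0.013,-0.497,0.731],"trq":[-18.17,4.362,-2.238,2.601]}
{"k":30,"theta":[2.158,0.69,-1.206,-0.937],"\u03b8\u0307":[5.038,-1.422,-5.787,-0.915],"eef":[0.02,-0.496,0.704],"trq":[-18.221,4.687,-2.326,2.598]}
{"k":31,"theta":[2.208,0.676,-1.263,-0.947],"\u03b8\u0307":[4.919,-1.382,-5.496,-0.957],"eef":[0.027,-0.495,0.677],"trq":[-18.132,4.93,-2.369,2.587]}
{"k":32,"theta":[2.256,0.662,-1.316,-0.957],"\u03b8\u0307":[4.802,-1.348,-5.226,-0.988],"eef":[0.035,-0.494,0.652],"trq":[-17.934,5.107,-2.378,2.569]}
{"k":33,"theta":[2.304,0.649,-1.367,-0.966],"\u03b8\u0307":[4.687,-1.318,-4.977,-1.01],"eef":[0.042,-0.492,0.627],"trq":[-17.649,5.23,-2.361,2.545]}
{"k":34,"theta":[2.35,0.636,-1.416,-0.977],"\u03b8\u0307":[4.575,-1.292,-4.745,-1.024],"eef":[0.05,-0.489,0.603]}
{"summary": "final eef position (m): 0.050 -0.489 0.603"}


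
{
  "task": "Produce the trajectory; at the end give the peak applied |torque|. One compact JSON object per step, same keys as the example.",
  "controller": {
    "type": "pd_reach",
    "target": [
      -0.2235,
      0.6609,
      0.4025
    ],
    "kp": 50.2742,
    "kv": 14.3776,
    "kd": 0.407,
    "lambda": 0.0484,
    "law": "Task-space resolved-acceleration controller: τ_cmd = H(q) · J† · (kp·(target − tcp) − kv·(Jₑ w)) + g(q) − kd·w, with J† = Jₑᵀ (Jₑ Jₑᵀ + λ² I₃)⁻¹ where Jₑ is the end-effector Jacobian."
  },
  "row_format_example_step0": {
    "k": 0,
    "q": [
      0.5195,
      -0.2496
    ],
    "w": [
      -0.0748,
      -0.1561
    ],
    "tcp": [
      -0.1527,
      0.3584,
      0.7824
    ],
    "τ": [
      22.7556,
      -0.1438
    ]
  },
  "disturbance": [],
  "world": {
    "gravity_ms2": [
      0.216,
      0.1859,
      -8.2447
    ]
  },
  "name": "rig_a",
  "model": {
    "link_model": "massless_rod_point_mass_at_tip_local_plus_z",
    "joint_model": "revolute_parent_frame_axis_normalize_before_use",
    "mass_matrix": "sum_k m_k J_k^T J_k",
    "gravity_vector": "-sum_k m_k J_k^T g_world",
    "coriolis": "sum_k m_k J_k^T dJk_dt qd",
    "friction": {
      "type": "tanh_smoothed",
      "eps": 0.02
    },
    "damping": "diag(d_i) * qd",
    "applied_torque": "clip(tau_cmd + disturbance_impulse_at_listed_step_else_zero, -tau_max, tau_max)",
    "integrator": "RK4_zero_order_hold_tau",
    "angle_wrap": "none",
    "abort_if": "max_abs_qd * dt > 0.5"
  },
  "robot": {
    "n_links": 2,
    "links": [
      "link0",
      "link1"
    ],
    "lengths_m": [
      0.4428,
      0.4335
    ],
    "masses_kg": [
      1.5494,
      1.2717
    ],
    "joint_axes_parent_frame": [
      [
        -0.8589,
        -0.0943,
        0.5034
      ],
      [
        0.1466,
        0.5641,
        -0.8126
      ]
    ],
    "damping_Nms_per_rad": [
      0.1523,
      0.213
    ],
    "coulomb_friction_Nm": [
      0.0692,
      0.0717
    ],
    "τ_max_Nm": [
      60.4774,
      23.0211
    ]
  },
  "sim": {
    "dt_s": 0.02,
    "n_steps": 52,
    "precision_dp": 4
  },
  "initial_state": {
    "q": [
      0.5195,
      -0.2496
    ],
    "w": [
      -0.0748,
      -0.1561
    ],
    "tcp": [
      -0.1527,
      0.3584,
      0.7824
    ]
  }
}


{"k":1,"q":[0.5245,-0.2504],"w":[0.5698,0.0675],"tcp":[-0.1541,0.3613,0.7807],"\u03c4":[14.1764,-0.0866]}
{"k":2,"q":[0.5403,-0.2479],"w":[1.0164,0.1926],"tcp":[-0.1576,0.3708,0.7756],"\u03c4":[7.6634,0.0463]}
{"k":3,"q":[0.5637,-0.2429],"w":[1.3178,0.3034],"tcp":[-0.1626,0.3848,0.7679],"\u03c4":[2.7063,0.15]}
{"k":4,"q":[0.5919,-0.2359],"w":[1.5109,0.4081],"tcp":[-0.1685,0.4015,0.7581],"\u03c4":[-1.0707,0.2213]}
{"k":5,"q":[0.6233,-0.2268],"w":[1.6233,0.5051],"tcp":[-0.175,0.4197,0.7468],"\u03c4":[-3.9499,0.2677]}
{"k":6,"q":[0.6563,-0.2158],"w":[1.6762,0.5912],"tcp":[-0.1819,0.4386,0.7344],"\u03c4":[-6.1434,0.2979]}
{"k":7,"q":[0.6899,-0.2033],"w":[1.6853,0.6638],"tcp":[-0.1888,0.4575,0.7213],"\u03c4":[-7.8105,0.3191]}
{"k":8,"q":[0.7233,-0.1894],"w":[1.6629,0.7221],"tcp":[-0.1956,0.476,0.7076],"\u03c4":[-9.0717,0.3357]}
{"k":9,"q":[0.7561,-0.1745],"w":[1.6182,0.7661],"tcp":[-0.2023,0.4937,0.6937],"\u03c4":[-10.0187,0.3502]}
{"k":10,"q":[0.7879,-0.1589],"w":[1.5582,0.7971],"tcp":[-0.2087,0.5105,0.6798],"\u03c4":[-10.7217,0.3636]}
{"k":11,"q":[0.8183,-0.1427],"w":[1.4882,0.8166],"tcp":[-0.2147,0.5263,0.6659],"\u03c4":[-11.235,0.376]}
{"k":12,"q":[0.8473,-0.1263],"w":[1.4123,0.8263],"tcp":[-0.2204,0.541,0.6524],"\u03c4":[-11.6007,0.3874]}
{"k":13,"q":[0.8748,-0.1098],"w":[1.3334,0.8281],"tcp":[-0.2258,0.5546,0.6392],"\u03c4":[-11.8517,0.3975]}
{"k":14,"q":[0.9006,-0.0932],"w":[1.2537,0.8234],"tcp":[-0.2307,0.5671,0.6265],"\u03c4":[-12.0141,0.4061]}
{"k":15,"q":[0.9249,-0.0769],"w":[1.1748,0.8138],"tcp":[-0.2353,0.5786,0.6143],"\u03c4":[-12.1081,0.4129]}
{"k":16,"q":[0.9476,-0.0607],"w":[1.098,0.8003],"tcp":[-0.2394,0.5891,0.6027],"\u03c4":[-12.15,0.418]}
{"k":17,"q":[0.9689,-0.0449],"w":[1.0239,0.784],"tcp":[-0.2432,0.5988,0.5917],"\u03c4":[-12.1526,0.4214]}
{"k":18,"q":[0.9886,-0.0294],"w":[0.9532,0.7657],"tcp":[-0.2466,0.6076,0.5813],"\u03c4":[-12.126,0.4232]}
{"k":19,"q":[1.007,-0.0142],"w":[0.8861,0.746],"tcp":[-0.2497,0.6157,0.5714],"\u03c4":[-12.0781,0.4237]}
{"k":20,"q":[1.0241,0.0005],"w":[0.8228,0.7254],"tcp":[-0.2524,0.623,0.5622],"\u03c4":[-12.0154,0.423]}
{"k":21,"q":[1.04,0.0148],"w":[0.7634,0.7043],"tcp":[-0.2548,0.6297,0.5535],"\u03c4":[-11.9427,0.4214]}
{"k":22,"q":[1.0547,0.0286],"w":[0.7078,0.683],"tcp":[-0.2569,0.6359,0.5454],"\u03c4":[-11.8638,0.4191]}
{"k":23,"q":[1.0683,0.0421],"w":[0.656,0.6617],"tcp":[-0.2588,0.6415,0.5378],"\u03c4":[-11.7818,0.4162]}
{"k":24,"q":[1.0809,0.0551],"w":[0.6078,0.6407],"tcp":[-0.2604,0.6467,0.5308],"\u03c4":[-11.6987,0.413]}
{"k":25,"q":[1.0926,0.0677],"w":[0.5631,0.6199],"tcp":[-0.2618,0.6514,0.5242],"\u03c4":[-11.6164,0.4097]}
{"k":26,"q":[1.1035,0.0799],"w":[0.5216,0.5995],"tcp":[-0.2629,0.6557,0.5181],"\u03c4":[-11.536,0.4063]}
{"k":27,"q":[1.1135,0.0917],"w":[0.4832,0.5796],"tcp":[-0.2639,0.6597,0.5124],"\u03c4":[-11.4585,0.4029]}
{"k":28,"q":[1.1228,0.1031],"w":[0.4478,0.5602],"tcp":[-0.2647,0.6633,0.5071],"\u03c4":[-11.3844,0.3997]}
{"k":29,"q":[1.1315,0.1141],"w":[0.415,0.5414],"tcp":[-0.2653,0.6667,0.5022],"\u03c4":[-11.3142,0.3968]}
{"k":30,"q":[1.1395,0.1248],"w":[0.3848,0.5231],"tcp":[-0.2658,0.6698,0.4976],"\u03c4":[-11.248,0.3941]}
{"k":31,"q":[1.1469,0.1351],"w":[0.3569,0.5053],"tcp":[-0.2662,0.6726,0.4934],"\u03c4":[-11.186,0.3917]}
{"k":32,"q":[1.1538,0.145],"w":[0.3312,0.4882],"tcp":[-0.2664,0.6753,0.4894],"\u03c4":[-11.1281,0.3896]}
{"k":33,"q":[1.1601,0.1546],"w":[0.3075,0.4715],"tcp":[-0.2666,0.6777,0.4858],"\u03c4":[-11.0743,0.3879]}
{"k":34,"q":[1.1661,0.1639],"w":[0.2856,0.4555],"tcp":[-0.2666,0.68,0.4824],"\u03c4":[-11.0244,0.3865]}
{"k":35,"q":[1.1716,0.1728],"w":[0.2654,0.4399],"tcp":[-0.2666,0.6821,0.4792],"\u03c4":[-10.9784,0.3854]}
{"k":36,"q":[1.1767,0.1815],"w":[0.2468,0.4249],"tcp":[-0.2664,0.684,0.4763],"\u03c4":[-10.9359,0.3847]}
{"k":37,"q":[1.1815,0.1898],"w":[0.2297,0.4104],"tcp":[-0.2663,0.6858,0.4736],"\u03c4":[-10.8969,0.3843]}
{"k":38,"q":[1.1859,0.1979],"w":[0.2139,0.3964],"tcp":[-0.266,0.6875,0.4711],"\u03c4":[-10.8611,0.3841]}
{"k":39,"q":[1.19,0.2057],"w":[0.1993,0.3829],"tcp":[-0.2657,0.6891,0.4688],"\u03c4":[-10.8283,0.3843]}
{"k":40,"q":[1.1939,0.2132],"w":[0.1859,0.3699],"tcp":[-0.2654,0.6905,0.4666],"\u03c4":[-10.7983,0.3847]}
{"k":41,"q":[1.1975,0.2205],"w":[0.1734,0.3573],"tcp":[-0.265,0.6919,0.4646],"\u03c4":[-10.7708,0.3853]}
{"k":42,"q":[1.2008,0.2275],"w":[0.162,0.3451],"tcp":[-0.2646,0.6931,0.4627],"\u03c4":[-10.7458,0.3861]}
{"k":43,"q":[1.204,0.2343],"w":[0.1514,0.3334],"tcp":[-0.2642,0.6943,0.4609],"\u03c4":[-10.723,0.3872]}
{"k":44,"q":[1.2069,0.2409],"w":[0.1416,0.3221],"tcp":[-0.2637,0.6954,0.4593],"\u03c4":[-10.7023,0.3884]}
{"k":45,"q":[1.2096,0.2472],"w":[0.1325,0.3111],"tcp":[-0.2632,0.6965,0.4578],"\u03c4":[-10.6834,0.3897]}
{"k":46,"q":[1.2122,0.2533],"w":[0.1241,0.3006],"tcp":[-0.2627,0.6974,0.4564],"\u03c4":[-10.6663,0.3912]}
{"k":47,"q":[1.2146,0.2592],"w":[0.1163,0.2904],"tcp":[-0.2622,0.6984,0.4551],"\u03c4":[-10.6508,0.3929]}
{"k":48,"q":[1.2169,0.2649],"w":[0.1091,0.2806],"tcp":[-0.2617,0.6992,0.4538],"\u03c4":[-10.6367,0.3946]}
{"k":49,"q":[1.219,0.2705],"w":[0.1025,0.2711],"tcp":[-0.2612,0.7,0.4527],"\u03c4":[-10.6239,0.3964]}
{"k":50,"q":[1.221,0.2758],"w":[0.0963,0.262],"tcp":[-0.2607,0.7008,0.4516],"\u03c4":[-10.6124,0.3983]}
{"k":51,"q":[1.2228,0.2809],"w":[0.0905,0.2532],"tcp":[-0.2601,0.7015,0.4506],"\u03c4":[-10.602,0.4003]}
{"k":52,"q":[1.2246,0.2859],"w":[0.0852,0.2447],"tcp":[-0.2596,0.7021,0.4497]}
{"summary": "max |\u03c4| (N\u00b7m): 22.7556"}


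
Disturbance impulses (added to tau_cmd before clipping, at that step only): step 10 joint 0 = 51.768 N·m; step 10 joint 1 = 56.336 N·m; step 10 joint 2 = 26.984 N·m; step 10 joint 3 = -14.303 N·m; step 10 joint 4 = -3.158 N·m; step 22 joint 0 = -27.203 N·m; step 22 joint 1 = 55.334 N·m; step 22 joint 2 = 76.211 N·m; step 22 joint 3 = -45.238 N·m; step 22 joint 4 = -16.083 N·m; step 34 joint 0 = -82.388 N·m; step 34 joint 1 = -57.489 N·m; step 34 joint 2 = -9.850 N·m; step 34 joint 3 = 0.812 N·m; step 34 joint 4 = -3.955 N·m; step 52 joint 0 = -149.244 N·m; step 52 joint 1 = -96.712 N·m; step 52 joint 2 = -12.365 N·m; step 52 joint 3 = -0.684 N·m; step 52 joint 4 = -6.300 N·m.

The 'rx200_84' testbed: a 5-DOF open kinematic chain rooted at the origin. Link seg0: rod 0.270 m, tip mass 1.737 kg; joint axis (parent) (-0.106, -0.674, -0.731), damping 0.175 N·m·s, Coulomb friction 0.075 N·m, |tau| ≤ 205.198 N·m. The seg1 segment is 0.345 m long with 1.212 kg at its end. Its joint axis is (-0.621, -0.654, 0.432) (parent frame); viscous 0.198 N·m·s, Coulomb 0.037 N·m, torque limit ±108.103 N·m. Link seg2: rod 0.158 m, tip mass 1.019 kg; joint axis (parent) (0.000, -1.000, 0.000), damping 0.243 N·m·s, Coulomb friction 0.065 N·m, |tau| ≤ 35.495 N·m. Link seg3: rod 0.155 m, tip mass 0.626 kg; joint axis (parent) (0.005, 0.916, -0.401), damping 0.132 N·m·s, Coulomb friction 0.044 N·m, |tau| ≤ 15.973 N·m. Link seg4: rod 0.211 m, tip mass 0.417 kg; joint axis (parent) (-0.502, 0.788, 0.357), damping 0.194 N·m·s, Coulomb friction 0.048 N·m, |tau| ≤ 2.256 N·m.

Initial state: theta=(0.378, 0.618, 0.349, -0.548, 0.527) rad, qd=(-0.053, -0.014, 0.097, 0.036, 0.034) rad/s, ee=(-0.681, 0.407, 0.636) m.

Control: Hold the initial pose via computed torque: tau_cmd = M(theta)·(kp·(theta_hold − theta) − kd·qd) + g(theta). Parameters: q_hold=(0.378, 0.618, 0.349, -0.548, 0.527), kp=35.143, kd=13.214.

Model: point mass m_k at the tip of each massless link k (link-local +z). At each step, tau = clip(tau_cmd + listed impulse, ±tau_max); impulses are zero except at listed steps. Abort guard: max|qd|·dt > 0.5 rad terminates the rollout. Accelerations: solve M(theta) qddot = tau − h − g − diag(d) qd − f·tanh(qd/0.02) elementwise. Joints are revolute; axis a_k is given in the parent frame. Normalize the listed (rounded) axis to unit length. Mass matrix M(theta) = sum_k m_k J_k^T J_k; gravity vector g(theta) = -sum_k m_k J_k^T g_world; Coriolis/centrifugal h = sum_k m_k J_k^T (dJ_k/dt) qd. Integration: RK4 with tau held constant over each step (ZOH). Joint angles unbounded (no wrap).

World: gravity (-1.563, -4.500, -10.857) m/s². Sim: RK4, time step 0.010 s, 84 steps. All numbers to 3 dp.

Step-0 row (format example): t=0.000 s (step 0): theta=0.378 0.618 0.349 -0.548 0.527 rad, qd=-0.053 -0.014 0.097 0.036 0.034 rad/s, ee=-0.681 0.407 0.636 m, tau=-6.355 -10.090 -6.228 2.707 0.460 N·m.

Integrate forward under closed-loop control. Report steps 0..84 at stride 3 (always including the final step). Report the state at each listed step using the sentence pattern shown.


t=0.030 s (step 3): theta=0.377 0.618 0.350 -0.548 0.527 rad, qd=-0.029 -0.004 0.022 -0.011 -0.013 rad/s, ee=-0.681 0.406 0.636 m, tau=-6.554 -10.189 -6.197 2.687 0.453 N·m.
t=0.060 s (step 6): theta=0.376 0.618 0.350 -0.549 0.527 rad, qd=-0.012 -0.009 0.014 -0.004 -0.010 rad/s, ee=-0.681 0.405 0.636 m, tau=-6.692 -10.260 -6.186 2.673 0.443 N·m.
t=0.090 s (step 9): theta=0.376 0.618 0.350 -0.549 0.527 rad, qd=-0.003 -0.007 0.008 0.001 -0.007 rad/s, ee=-0.681 0.405 0.636 m, tau=-6.781 -10.311 -6.183 2.666 0.437 N·m.
t=0.120 s (step 12): theta=0.376 0.628 0.344 -0.575 0.527 rad, qd=0.038 0.593 -0.186 -1.243 -0.084 rad/s, ee=-0.685 0.404 0.625 m, tau=-13.037 -17.174 -9.436 4.299 0.747 N·m.
t=0.150 s (step 15): theta=0.377 0.642 0.344 -0.598 0.525 rad, qd=0.033 0.337 0.094 -0.440 -0.041 rad/s, ee=-0.692 0.402 0.610 m, tau=-11.259 -15.353 -8.482 3.746 0.625 N·m.
t=0.180 s (step 18): theta=0.378 0.650 0.347 -0.606 0.525 rad, qd=0.011 0.209 0.089 -0.153 -0.007 rad/s, ee=-0.696 0.401 0.601 m, tau=-9.976 -14.031 -7.782 3.379 0.552 N·m.
t=0.210 s (step 21): theta=0.378 0.655 0.350 -0.608 0.524 rad, qd=0.001 0.116 0.049 -0.025 -0.001 rad/s, ee=-0.698 0.401 0.597 m, tau=-9.064 -13.073 -7.281 3.131 0.505 N·m.
t=0.240 s (step 24): theta=0.303 0.761 0.317 -0.593 0.617 rad, qd=-4.103 5.836 -2.022 1.253 4.308 rad/s, ee=-0.698 0.393 0.587 m, tau=-5.198 -21.104 -12.288 5.266 0.861 N·m.
t=0.270 s (step 27): theta=0.218 0.884 0.274 -0.553 0.684 rad, qd=-1.876 2.751 -0.883 1.208 0.917 rad/s, ee=-0.702 0.379 0.577 m, tau=-5.633 -20.613 -10.752 4.543 0.705 N·m.
t=0.300 s (step 30): theta=0.179 0.941 0.259 -0.524 0.696 rad, qd=-0.827 1.205 -0.261 0.764 0.070 rad/s, ee=-0.706 0.369 0.573 m, tau=-5.931 -19.159 -9.427 3.978 0.548 N·m.
t=0.330 s (step 33): theta=0.163 0.963 0.255 -0.507 0.696 rad, qd=-0.274 0.360 -0.011 0.321 -0.020 rad/s, ee=-0.708 0.364 0.571 m, tau=-6.188 -17.660 -8.363 3.528 0.407 N·m.
t=0.360 s (step 36): theta=0.147 0.969 0.238 -0.523 0.699 rad, qd=-0.699 -0.048 -0.746 -0.823 0.038 rad/s, ee=-0.706 0.357 0.578 m, tau=3.423 -9.524 -6.398 3.028 0.643 N·m.
t=0.390 s (step 39): theta=0.135 0.960 0.229 -0.534 0.697 rad, qd=-0.189 -0.462 0.002 -0.116 -0.137 rad/s, ee=-0.701 0.349 0.590 m, tau=0.367 -10.481 -6.110 2.747 0.462 N·m.
t=0.420 s (step 42): theta=0.133 0.945 0.230 -0.538 0.693 rad, qd=0.064 -0.549 0.021 -0.114 -0.112 rad/s, ee=-0.697 0.347 0.600 m, tau=-1.815 -11.117 -5.848 2.557 0.329 N·m.
t=0.450 s (step 45): theta=0.137 0.928 0.230 -0.541 0.690 rad, qd=0.212 -0.566 0.014 -0.099 -0.084 rad/s, ee=-0.693 0.349 0.608 m, tau=-3.344 -11.566 -5.685 2.432 0.237 N·m.
t=0.480 s (step 48): theta=0.145 0.911 0.231 -0.544 0.688 rad, qd=0.302 -0.560 0.013 -0.078 -0.066 rad/s, ee=-0.689 0.352 0.614 m, tau=-4.433 -11.880 -5.594 2.355 0.176 N·m.
t=0.510 s (step 51): theta=0.155 0.895 0.231 -0.546 0.686 rad, qd=0.350 -0.538 0.013 -0.061 -0.054 rad/s, ee=-0.686 0.357 0.619 m, tau=-5.201 -12.095 -5.551 2.312 0.138 N·m.
t=0.540 s (step 54): theta=0.136 0.890 0.206 -0.579 0.728 rad, qd=-1.340 0.003 -1.016 -1.302 1.991 rad/s, ee=-0.676 0.352 0.631 m, tau=12.086 -0.784 -4.128 2.346 0.499 N·m.
t=0.570 s (step 57): theta=0.109 0.883 0.195 -0.594 0.757 rad, qd=-0.534 -0.420 0.011 -0.029 0.308 rad/s, ee=-0.664 0.341 0.647 m, tau=6.517 -4.160 -4.527 2.288 0.444 N·m.
t=0.600 s (step 60): theta=0.100 0.869 0.196 -0.594 0.759 rad, qd=-0.113 -0.468 0.049 -0.025 -0.079 rad/s, ee=-0.658 0.335 0.660 m, tau=2.519 -6.539 -4.739 2.268 0.335 N·m.
t=0.630 s (step 63): theta=0.100 0.855 0.198 -0.595 0.756 rad, qd=0.125 -0.438 0.031 -0.043 -0.120 rad/s, ee=-0.654 0.334 0.667 m, tau=-0.313 -8.248 -4.909 2.255 0.232 N·m.
t=0.660 s (step 66): theta=0.106 0.843 0.198 -0.596 0.752 rad, qd=0.266 -0.392 0.021 -0.036 -0.122 rad/s, ee=-0.651 0.336 0.672 m, tau=-2.320 -9.483 -5.060 2.258 0.161 N·m.
t=0.690 s (step 69): theta=0.116 0.832 0.199 -0.597 0.748 rad, qd=0.349 -0.350 0.019 -0.027 -0.115 rad/s, ee=-0.650 0.340 0.674 m, tau=-3.750 -10.369 -5.192 2.271 0.115 N·m.
t=0.720 s (step 72): theta=0.127 0.822 0.200 -0.598 0.745 rad, qd=0.392 -0.312 0.019 -0.022 -0.108 rad/s, ee=-0.649 0.345 0.674 m, tau=-4.763 -10.999 -5.305 2.291 0.087 N·m.
t=0.750 s (step 75): theta=0.139 0.813 0.200 -0.599 0.742 rad, qd=0.409 -0.277 0.019 -0.020 -0.102 rad/s, ee=-0.649 0.350 0.674 m, tau=-5.477 -11.438 -5.399 2.314 0.071 N·m.
t=0.780 s (step 78): theta=0.151 0.805 0.201 -0.599 0.739 rad, qd=0.409 -0.247 0.020 -0.019 -0.097 rad/s, ee=-0.649 0.356 0.673 m, tau=-5.976 -11.739 -5.476 2.336 0.064 N·m.
t=0.810 s (step 81): theta=0.163 0.798 0.201 -0.600 0.736 rad, qd=0.397 -0.221 0.021 -0.019 -0.094 rad/s, ee=-0.649 0.361 0.671 m, tau=-6.320 -11.939 -5.538 2.357 0.063 N·m.
t=0.840 s (step 84): theta=0.175 0.792 0.202 -0.600 0.733 rad, qd=0.378 -0.198 0.023 -0.019 -0.090 rad/s, ee=-0.650 0.366 0.669 m.


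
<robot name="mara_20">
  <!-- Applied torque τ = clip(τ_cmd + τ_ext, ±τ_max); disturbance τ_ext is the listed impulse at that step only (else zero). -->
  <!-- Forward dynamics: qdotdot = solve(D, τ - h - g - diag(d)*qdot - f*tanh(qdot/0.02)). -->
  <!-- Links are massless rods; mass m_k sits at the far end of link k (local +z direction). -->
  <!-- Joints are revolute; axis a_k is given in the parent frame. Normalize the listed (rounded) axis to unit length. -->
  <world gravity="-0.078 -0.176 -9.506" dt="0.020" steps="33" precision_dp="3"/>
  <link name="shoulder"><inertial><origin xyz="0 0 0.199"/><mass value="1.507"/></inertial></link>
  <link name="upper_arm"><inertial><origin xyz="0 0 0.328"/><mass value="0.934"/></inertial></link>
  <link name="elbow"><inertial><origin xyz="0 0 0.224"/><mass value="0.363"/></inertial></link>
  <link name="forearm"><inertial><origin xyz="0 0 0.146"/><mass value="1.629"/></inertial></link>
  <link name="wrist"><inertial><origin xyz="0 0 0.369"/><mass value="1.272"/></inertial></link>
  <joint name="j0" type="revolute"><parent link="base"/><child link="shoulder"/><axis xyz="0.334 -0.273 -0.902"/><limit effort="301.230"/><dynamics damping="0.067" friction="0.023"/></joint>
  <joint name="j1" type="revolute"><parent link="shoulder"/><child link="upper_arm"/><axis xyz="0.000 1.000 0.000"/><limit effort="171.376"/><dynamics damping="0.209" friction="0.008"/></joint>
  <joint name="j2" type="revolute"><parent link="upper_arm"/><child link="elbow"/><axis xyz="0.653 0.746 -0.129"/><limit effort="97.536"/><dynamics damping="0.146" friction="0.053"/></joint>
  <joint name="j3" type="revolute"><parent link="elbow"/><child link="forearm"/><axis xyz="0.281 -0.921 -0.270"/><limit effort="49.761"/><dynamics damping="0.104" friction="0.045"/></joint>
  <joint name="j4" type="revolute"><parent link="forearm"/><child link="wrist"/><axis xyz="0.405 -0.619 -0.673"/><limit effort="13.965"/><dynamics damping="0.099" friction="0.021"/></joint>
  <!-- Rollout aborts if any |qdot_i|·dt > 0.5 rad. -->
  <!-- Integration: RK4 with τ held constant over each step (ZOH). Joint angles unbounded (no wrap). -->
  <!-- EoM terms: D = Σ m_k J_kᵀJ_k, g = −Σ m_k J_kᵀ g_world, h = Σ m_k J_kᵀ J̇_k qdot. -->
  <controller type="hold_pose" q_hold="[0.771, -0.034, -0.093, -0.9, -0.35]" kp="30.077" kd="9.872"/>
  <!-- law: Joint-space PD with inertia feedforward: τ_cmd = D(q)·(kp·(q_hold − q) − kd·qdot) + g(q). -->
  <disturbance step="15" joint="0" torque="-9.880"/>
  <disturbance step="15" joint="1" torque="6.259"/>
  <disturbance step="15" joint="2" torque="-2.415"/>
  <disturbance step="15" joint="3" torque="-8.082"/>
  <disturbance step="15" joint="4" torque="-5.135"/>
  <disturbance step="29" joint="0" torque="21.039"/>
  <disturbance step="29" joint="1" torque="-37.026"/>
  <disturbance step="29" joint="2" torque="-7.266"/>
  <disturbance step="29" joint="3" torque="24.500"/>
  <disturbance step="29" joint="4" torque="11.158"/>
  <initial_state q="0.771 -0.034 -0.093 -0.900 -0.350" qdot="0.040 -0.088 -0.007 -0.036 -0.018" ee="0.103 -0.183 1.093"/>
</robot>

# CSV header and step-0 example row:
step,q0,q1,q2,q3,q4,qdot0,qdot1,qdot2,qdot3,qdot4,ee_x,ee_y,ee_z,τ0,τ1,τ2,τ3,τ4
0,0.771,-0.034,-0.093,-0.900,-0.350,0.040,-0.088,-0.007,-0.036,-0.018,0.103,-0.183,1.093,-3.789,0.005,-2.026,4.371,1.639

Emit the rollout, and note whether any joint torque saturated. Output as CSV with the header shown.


step,q0,q1,q2,q3,q4,qdot0,qdot1,qdot2,qdot3,qdot4,ee_x,ee_y,ee_z,τ0,τ1,τ2,τ3,τ4
1,0.772,-0.036,-0.093,-0.901,-0.350,0.028,-0.071,-0.002,-0.020,-0.020,0.101,-0.182,1.093,-3.712,-0.200,-2.092,4.415,1.648
2,0.772,-0.037,-0.093,-0.901,-0.351,0.021,-0.055,-0.001,-0.012,-0.013,0.100,-0.182,1.093,-3.644,-0.383,-2.150,4.456,1.657
3,0.772,-0.038,-0.093,-0.901,-0.351,0.015,-0.042,-0.001,-0.008,-0.007,0.100,-0.181,1.093,-3.585,-0.547,-2.203,4.495,1.666
4,0.773,-0.039,-0.093,-0.901,-0.351,0.011,-0.030,-0.002,-0.005,-0.002,0.099,-0.181,1.093,-3.534,-0.693,-2.251,4.531,1.675
5,0.773,-0.039,-0.093,-0.901,-0.351,0.008,-0.021,-0.004,-0.004,0.002,0.099,-0.181,1.093,-3.491,-0.823,-2.293,4.564,1.683
6,0.773,-0.040,-0.093,-0.901,-0.351,0.007,-0.012,-0.006,-0.003,0.005,0.098,-0.181,1.093,-3.453,-0.939,-2.332,4.594,1.691
7,0.773,-0.040,-0.093,-0.901,-0.351,0.005,-0.006,-0.006,-0.003,0.006,0.098,-0.180,1.093,-3.421,-1.040,-2.366,4.621,1.698
8,0.773,-0.040,-0.093,-0.901,-0.351,0.003,-0.001,-0.006,-0.002,0.007,0.098,-0.180,1.094,-3.393,-1.130,-2.396,4.645,1.705
9,0.773,-0.040,-0.093,-0.901,-0.351,0.002,0.003,-0.006,-0.002,0.007,0.098,-0.180,1.094,-3.369,-1.209,-2.423,4.666,1.711
10,0.773,-0.040,-0.093,-0.901,-0.351,0.001,0.006,-0.006,-0.002,0.007,0.098,-0.180,1.094,-3.349,-1.278,-2.447,4.685,1.716
11,0.773,-0.040,-0.093,-0.901,-0.351,0.001,0.009,-0.006,-0.002,0.007,0.098,-0.180,1.094,-3.332,-1.338,-2.468,4.701,1.720
12,0.773,-0.040,-0.093,-0.901,-0.351,0.000,0.011,-0.006,-0.002,0.007,0.098,-0.180,1.093,-3.317,-1.391,-2.486,4.715,1.724
13,0.773,-0.040,-0.093,-0.901,-0.351,-0.000,0.012,-0.006,-0.002,0.007,0.098,-0.181,1.093,-3.305,-1.437,-2.503,4.727,1.727
14,0.772,-0.039,-0.093,-0.901,-0.351,-0.000,0.014,-0.005,-0.002,0.007,0.099,-0.181,1.093,-3.295,-1.477,-2.517,4.738,1.730
15,0.772,-0.039,-0.093,-0.901,-0.351,-0.001,0.014,-0.005,-0.003,0.007,0.099,-0.181,1.093,-13.166,4.748,-4.944,-3.336,-3.403
16,0.772,-0.039,-0.092,-0.901,-0.361,-0.015,0.004,0.003,-0.050,-0.977,0.101,-0.179,1.092,-1.256,-2.822,-2.033,6.411,2.773
17,0.772,-0.039,-0.092,-0.903,-0.377,-0.020,0.002,-0.006,-0.100,-0.651,0.105,-0.177,1.089,-1.516,-2.675,-2.086,6.203,2.619
18,0.771,-0.039,-0.093,-0.905,-0.388,-0.019,0.003,-0.012,-0.113,-0.430,0.107,-0.175,1.087,-1.748,-2.543,-2.137,6.017,2.488
19,0.771,-0.039,-0.093,-0.907,-0.395,-0.019,0.005,-0.014,-0.105,-0.277,0.110,-0.174,1.085,-1.954,-2.425,-2.185,5.852,2.376
20,0.770,-0.039,-0.093,-0.909,-0.400,-0.017,0.007,-0.012,-0.087,-0.171,0.111,-0.173,1.084,-2.137,-2.321,-2.229,5.705,2.278
21,0.770,-0.039,-0.093,-0.910,-0.402,-0.015,0.009,-0.011,-0.065,-0.097,0.113,-0.172,1.083,-2.299,-2.229,-2.269,5.574,2.195
22,0.770,-0.039,-0.093,-0.911,-0.404,-0.012,0.011,-0.009,-0.042,-0.043,0.113,-0.172,1.082,-2.441,-2.149,-2.306,5.458,2.122
23,0.769,-0.039,-0.093,-0.912,-0.404,-0.009,0.014,-0.008,-0.019,-0.009,0.114,-0.171,1.082,-2.566,-2.078,-2.340,5.356,2.060
24,0.769,-0.038,-0.093,-0.912,-0.404,-0.005,0.016,-0.007,0.001,0.011,0.114,-0.171,1.082,-2.675,-2.016,-2.370,5.271,2.010
25,0.769,-0.038,-0.093,-0.912,-0.404,-0.001,0.016,-0.006,0.013,0.028,0.114,-0.171,1.082,-2.770,-1.962,-2.396,5.202,1.969
26,0.769,-0.038,-0.093,-0.912,-0.403,0.003,0.015,-0.005,0.019,0.044,0.114,-0.172,1.082,-2.852,-1.915,-2.420,5.145,1.935
27,0.769,-0.038,-0.093,-0.911,-0.402,0.005,0.015,-0.004,0.023,0.058,0.114,-0.172,1.082,-2.923,-1.875,-2.440,5.096,1.906
28,0.769,-0.037,-0.093,-0.911,-0.401,0.007,0.014,-0.003,0.025,0.068,0.114,-0.172,1.083,-2.984,-1.840,-2.459,5.053,1.881
29,0.769,-0.037,-0.093,-0.910,-0.399,0.009,0.013,-0.003,0.027,0.076,0.114,-0.173,1.083,18.003,-38.835,-9.741,29.516,13.017
30,0.770,-0.036,-0.095,-0.896,-0.395,0.096,0.064,-0.174,1.366,0.360,0.108,-0.174,1.088,-7.387,5.810,-1.013,-0.065,-0.454
31,0.771,-0.036,-0.097,-0.872,-0.388,0.016,0.008,-0.042,1.071,0.377,0.097,-0.176,1.097,-6.857,4.870,-1.232,0.499,-0.194
32,0.771,-0.036,-0.097,-0.853,-0.380,-0.006,-0.005,-0.003,0.827,0.355,0.089,-0.177,1.103,-6.390,4.046,-1.414,1.003,0.044
33,0.771,-0.036,-0.097,-0.839,-0.373,-0.006,-0.004,0.003,0.625,0.317,0.082,-0.178,1.109,,,,,
# any joint saturated: no


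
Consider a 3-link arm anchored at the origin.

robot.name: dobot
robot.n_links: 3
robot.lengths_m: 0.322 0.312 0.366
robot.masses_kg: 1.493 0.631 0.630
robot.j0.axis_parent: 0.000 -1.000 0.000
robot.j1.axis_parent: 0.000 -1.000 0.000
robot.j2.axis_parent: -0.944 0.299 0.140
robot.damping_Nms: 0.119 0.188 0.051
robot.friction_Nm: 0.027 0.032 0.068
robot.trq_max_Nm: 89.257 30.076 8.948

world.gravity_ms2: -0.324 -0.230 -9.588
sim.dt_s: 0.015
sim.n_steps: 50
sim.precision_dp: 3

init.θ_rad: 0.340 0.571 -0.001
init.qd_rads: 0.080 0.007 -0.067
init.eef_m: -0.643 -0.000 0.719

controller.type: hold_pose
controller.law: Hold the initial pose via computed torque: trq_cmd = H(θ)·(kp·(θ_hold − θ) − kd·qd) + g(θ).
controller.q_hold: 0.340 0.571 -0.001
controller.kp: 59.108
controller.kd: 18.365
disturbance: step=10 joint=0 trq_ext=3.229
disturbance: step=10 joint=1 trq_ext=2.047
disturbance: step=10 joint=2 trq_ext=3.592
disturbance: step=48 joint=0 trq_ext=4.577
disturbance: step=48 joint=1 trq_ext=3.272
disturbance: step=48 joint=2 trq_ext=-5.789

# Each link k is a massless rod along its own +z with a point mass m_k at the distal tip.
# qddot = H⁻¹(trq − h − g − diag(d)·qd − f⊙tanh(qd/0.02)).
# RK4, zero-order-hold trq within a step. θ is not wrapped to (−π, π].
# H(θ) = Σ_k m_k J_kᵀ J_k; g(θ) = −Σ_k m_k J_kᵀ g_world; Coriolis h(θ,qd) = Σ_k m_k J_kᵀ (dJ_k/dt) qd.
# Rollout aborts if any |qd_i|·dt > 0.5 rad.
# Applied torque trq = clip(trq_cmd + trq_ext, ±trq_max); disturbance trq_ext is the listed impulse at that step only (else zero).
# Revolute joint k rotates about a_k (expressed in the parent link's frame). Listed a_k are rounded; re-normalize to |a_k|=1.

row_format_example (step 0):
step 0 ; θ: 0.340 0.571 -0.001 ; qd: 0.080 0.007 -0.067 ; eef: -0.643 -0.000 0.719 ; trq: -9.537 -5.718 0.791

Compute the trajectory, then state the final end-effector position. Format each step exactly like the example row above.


step 1 ; θ: 0.341 0.571 -0.002 ; qd: 0.057 0.008 -0.035 ; eef: -0.644 -0.001 0.718 ; trq: -9.172 -5.517 0.726
step 2 ; θ: 0.342 0.571 -0.002 ; qd: 0.039 0.008 -0.014 ; eef: -0.645 -0.001 0.718 ; trq: -8.889 -5.360 0.679
step 3 ; θ: 0.342 0.571 -0.002 ; qd: 0.026 0.007 -0.004 ; eef: -0.645 -0.001 0.717 ; trq: -8.670 -5.239 0.650
step 4 ; θ: 0.343 0.571 -0.002 ; qd: 0.017 0.005 -0.001 ; eef: -0.645 -0.001 0.717 ; trq: -8.501 -5.145 0.633
step 5 ; θ: 0.343 0.572 -0.002 ; qd: 0.009 0.004 0.000 ; eef: -0.645 -0.001 0.717 ; trq: -8.371 -5.074 0.623
step 6 ; θ: 0.343 0.572 -0.002 ; qd: 0.004 0.002 0.001 ; eef: -0.646 -0.001 0.717 ; trq: -8.272 -5.019 0.615
step 7 ; θ: 0.343 0.572 -0.002 ; qd: 0.001 0.001 0.001 ; eef: -0.646 -0.001 0.717 ; trq: -8.198 -4.977 0.609
step 8 ; θ: 0.343 0.572 -0.002 ; qd: -0.002 -0.000 0.001 ; eef: -0.646 -0.001 0.717 ; trq: -8.141 -4.946 0.605
step 9 ; θ: 0.343 0.572 -0.002 ; qd: -0.004 -0.001 0.001 ; eef: -0.645 -0.001 0.717 ; trq: -8.098 -4.922 0.602
step 10 ; θ: 0.343 0.572 -0.002 ; qd: -0.005 -0.002 0.001 ; eef: -0.645 -0.001 0.717 ; trq: -4.836 -2.857 4.191
step 11 ; θ: 0.343 0.573 0.003 ; qd: -0.000 0.174 0.744 ; eef: -0.646 0.001 0.717 ; trq: -8.954 -5.457 -0.404
step 12 ; θ: 0.343 0.575 0.013 ; qd: 0.005 0.108 0.515 ; eef: -0.646 0.004 0.716 ; trq: -8.723 -5.302 -0.161
step 13 ; θ: 0.343 0.576 0.019 ; qd: 0.006 0.062 0.343 ; eef: -0.646 0.007 0.716 ; trq: -8.543 -5.183 0.027
step 14 ; θ: 0.343 0.577 0.023 ; qd: 0.006 0.031 0.214 ; eef: -0.646 0.008 0.716 ; trq: -8.404 -5.094 0.171
step 15 ; θ: 0.343 0.577 0.026 ; qd: 0.005 0.010 0.118 ; eef: -0.646 0.009 0.716 ; trq: -8.296 -5.028 0.283
step 16 ; θ: 0.343 0.577 0.027 ; qd: 0.001 -0.001 0.047 ; eef: -0.646 0.009 0.716 ; trq: -8.214 -4.982 0.369
step 17 ; θ: 0.343 0.577 0.027 ; qd: -0.002 -0.007 0.000 ; eef: -0.646 0.009 0.716 ; trq: -8.152 -4.951 0.429
step 18 ; θ: 0.343 0.577 0.027 ; qd: -0.006 -0.007 -0.019 ; eef: -0.646 0.009 0.716 ; trq: -8.105 -4.929 0.454
step 19 ; θ: 0.343 0.577 0.027 ; qd: -0.008 -0.007 -0.027 ; eef: -0.646 0.009 0.716 ; trq: -8.070 -4.912 0.466
step 20 ; θ: 0.343 0.577 0.027 ; qd: -0.009 -0.007 -0.032 ; eef: -0.646 0.009 0.716 ; trq: -8.044 -4.898 0.474
step 21 ; θ: 0.343 0.577 0.026 ; qd: -0.009 -0.007 -0.035 ; eef: -0.646 0.009 0.717 ; trq: -8.024 -4.888 0.479
step 22 ; θ: 0.342 0.577 0.026 ; qd: -0.010 -0.007 -0.036 ; eef: -0.645 0.009 0.717 ; trq: -8.008 -4.881 0.483
step 23 ; θ: 0.342 0.577 0.025 ; qd: -0.010 -0.007 -0.036 ; eef: -0.645 0.009 0.717 ; trq: -7.997 -4.875 0.486
step 24 ; θ: 0.342 0.576 0.024 ; qd: -0.010 -0.007 -0.036 ; eef: -0.645 0.008 0.717 ; trq: -7.988 -4.871 0.488
step 25 ; θ: 0.342 0.576 0.024 ; qd: -0.010 -0.007 -0.035 ; eef: -0.645 0.008 0.717 ; trq: -7.981 -4.867 0.490
step 26 ; θ: 0.342 0.576 0.023 ; qd: -0.009 -0.007 -0.035 ; eef: -0.645 0.008 0.717 ; trq: -7.976 -4.865 0.492
step 27 ; θ: 0.342 0.576 0.023 ; qd: -0.009 -0.007 -0.034 ; eef: -0.645 0.008 0.717 ; trq: -7.972 -4.863 0.493
step 28 ; θ: 0.342 0.576 0.022 ; qd: -0.009 -0.006 -0.033 ; eef: -0.645 0.008 0.717 ; trq: -7.969 -4.862 0.495
step 29 ; θ: 0.342 0.576 0.022 ; qd: -0.008 -0.006 -0.031 ; eef: -0.645 0.008 0.717 ; trq: -7.966 -4.860 0.496
step 30 ; θ: 0.341 0.576 0.021 ; qd: -0.008 -0.006 -0.030 ; eef: -0.645 0.007 0.717 ; trq: -7.965 -4.860 0.497
step 31 ; θ: 0.341 0.576 0.021 ; qd: -0.007 -0.006 -0.029 ; eef: -0.645 0.007 0.718 ; trq: -7.963 -4.859 0.498
step 32 ; θ: 0.341 0.576 0.021 ; qd: -0.007 -0.006 -0.028 ; eef: -0.644 0.007 0.718 ; trq: -7.962 -4.859 0.499
step 33 ; θ: 0.341 0.576 0.020 ; qd: -0.007 -0.005 -0.027 ; eef: -0.644 0.007 0.718 ; trq: -7.961 -4.858 0.500
step 34 ; θ: 0.341 0.576 0.020 ; qd: -0.006 -0.005 -0.026 ; eef: -0.644 0.007 0.718 ; trq: -7.960 -4.858 0.502
step 35 ; θ: 0.341 0.575 0.019 ; qd: -0.006 -0.005 -0.026 ; eef: -0.644 0.007 0.718 ; trq: -7.960 -4.858 0.503
step 36 ; θ: 0.341 0.575 0.019 ; qd: -0.006 -0.005 -0.025 ; eef: -0.644 0.007 0.718 ; trq: -7.959 -4.858 0.504
step 37 ; θ: 0.341 0.575 0.019 ; qd: -0.005 -0.005 -0.024 ; eef: -0.644 0.006 0.718 ; trq: -7.959 -4.858 0.505
step 38 ; θ: 0.341 0.575 0.018 ; qd: -0.005 -0.005 -0.023 ; eef: -0.644 0.006 0.718 ; trq: -7.959 -4.858 0.506
step 39 ; θ: 0.341 0.575 0.018 ; qd: -0.005 -0.004 -0.023 ; eef: -0.644 0.006 0.718 ; trq: -7.958 -4.858 0.507
step 40 ; θ: 0.340 0.575 0.018 ; qd: -0.004 -0.004 -0.022 ; eef: -0.644 0.006 0.718 ; trq: -7.958 -4.858 0.508
step 41 ; θ: 0.340 0.575 0.017 ; qd: -0.004 -0.004 -0.021 ; eef: -0.644 0.006 0.718 ; trq: -7.958 -4.858 0.509
step 42 ; θ: 0.340 0.575 0.017 ; qd: -0.004 -0.004 -0.021 ; eef: -0.644 0.006 0.718 ; trq: -7.958 -4.858 0.510
step 43 ; θ: 0.340 0.575 0.017 ; qd: -0.004 -0.004 -0.020 ; eef: -0.644 0.006 0.718 ; trq: -7.957 -4.858 0.512
step 44 ; θ: 0.340 0.575 0.016 ; qd: -0.004 -0.004 -0.020 ; eef: -0.644 0.006 0.718 ; trq: -7.957 -4.858 0.513
step 45 ; θ: 0.340 0.575 0.016 ; qd: -0.003 -0.004 -0.019 ; eef: -0.644 0.006 0.718 ; trq: -7.957 -4.858 0.514
step 46 ; θ: 0.340 0.575 0.016 ; qd: -0.003 -0.004 -0.019 ; eef: -0.644 0.005 0.718 ; trq: -7.957 -4.858 0.515
step 47 ; θ: 0.340 0.575 0.015 ; qd: -0.003 -0.004 -0.018 ; eef: -0.644 0.005 0.718 ; trq: -7.957 -4.858 0.516
step 48 ; θ: 0.340 0.575 0.015 ; qd: -0.003 -0.003 -0.018 ; eef: -0.644 0.005 0.718 ; trq: -3.380 -1.586 -5.272
step 49 ; θ: 0.340 0.575 0.007 ; qd: -0.004 -0.000 -1.059 ; eef: -0.644 0.002 0.718 ; trq: -9.252 -5.783 2.152
step 50 ; θ: 0.340 0.575 -0.007 ; qd: -0.001 -0.003 -0.755 ; eef: -0.645 -0.002 0.717
final eef position (m): -0.645 -0.002 0.717


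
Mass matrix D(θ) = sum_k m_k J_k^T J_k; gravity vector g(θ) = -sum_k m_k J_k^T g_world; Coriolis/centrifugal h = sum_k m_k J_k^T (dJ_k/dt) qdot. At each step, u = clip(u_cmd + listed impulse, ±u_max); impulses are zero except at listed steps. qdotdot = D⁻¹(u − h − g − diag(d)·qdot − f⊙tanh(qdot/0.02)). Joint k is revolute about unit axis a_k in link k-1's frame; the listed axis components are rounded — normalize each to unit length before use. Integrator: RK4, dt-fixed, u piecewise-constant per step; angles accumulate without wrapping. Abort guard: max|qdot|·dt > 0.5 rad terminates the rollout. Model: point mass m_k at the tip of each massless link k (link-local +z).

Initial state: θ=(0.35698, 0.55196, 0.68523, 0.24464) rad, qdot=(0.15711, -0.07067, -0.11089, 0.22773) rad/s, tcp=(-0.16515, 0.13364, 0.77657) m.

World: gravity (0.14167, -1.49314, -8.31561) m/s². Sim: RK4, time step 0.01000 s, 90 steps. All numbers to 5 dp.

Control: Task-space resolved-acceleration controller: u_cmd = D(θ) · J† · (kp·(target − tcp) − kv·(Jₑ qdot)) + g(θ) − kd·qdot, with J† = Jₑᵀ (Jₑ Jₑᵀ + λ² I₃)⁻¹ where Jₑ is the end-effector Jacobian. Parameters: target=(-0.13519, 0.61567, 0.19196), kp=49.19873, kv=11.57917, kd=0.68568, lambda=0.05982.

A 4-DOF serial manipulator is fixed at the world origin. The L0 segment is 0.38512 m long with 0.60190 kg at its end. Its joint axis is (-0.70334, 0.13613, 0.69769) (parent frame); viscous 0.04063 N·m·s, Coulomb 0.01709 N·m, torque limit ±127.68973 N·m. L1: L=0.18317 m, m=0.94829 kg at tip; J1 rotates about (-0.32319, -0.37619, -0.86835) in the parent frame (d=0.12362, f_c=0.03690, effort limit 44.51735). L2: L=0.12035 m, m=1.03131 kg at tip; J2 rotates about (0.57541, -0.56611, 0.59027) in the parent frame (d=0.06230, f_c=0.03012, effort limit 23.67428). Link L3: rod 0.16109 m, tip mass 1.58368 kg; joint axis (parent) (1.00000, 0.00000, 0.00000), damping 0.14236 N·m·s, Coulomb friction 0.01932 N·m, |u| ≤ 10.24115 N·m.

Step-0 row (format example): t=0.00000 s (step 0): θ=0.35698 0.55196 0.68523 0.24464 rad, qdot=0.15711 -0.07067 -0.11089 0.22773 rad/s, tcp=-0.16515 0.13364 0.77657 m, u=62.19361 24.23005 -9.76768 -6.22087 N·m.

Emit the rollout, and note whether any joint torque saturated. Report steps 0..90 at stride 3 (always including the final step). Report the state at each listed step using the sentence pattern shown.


t=0.03000 s (step 3): θ=0.41743 0.55575 0.73476 0.27844 rad, qdot=3.60179 0.31409 3.01992 1.68450 rad/s, tcp=-0.16514 0.14576 0.76846 m, u=40.76123 15.60620 -8.91111 -4.77859 N·m.
t=0.06000 s (step 6): θ=0.55519 0.57303 0.83448 0.34407 rad, qdot=5.40613 0.75637 3.35558 2.55818 rad/s, tcp=-0.16575 0.17827 0.74834 m, u=21.47551 8.06989 -5.91019 -3.13828 N·m.
t=0.09000 s (step 9): θ=0.73366 0.59096 0.93179 0.41342 rad, qdot=6.39513 0.32771 3.06801 1.96487 rad/s, tcp=-0.16649 0.22626 0.72080 m, u=6.60773 3.08703 -2.95842 -1.20746 N·m.
t=0.12000 s (step 12): θ=0.93013 0.59293 1.00577 0.47748 rad, qdot=6.62139 -0.24308 1.87089 2.30429 rad/s, tcp=-0.16823 0.28317 0.68783 m, u=-4.18807 0.22057 -0.25555 -0.74629 N·m.
t=0.15000 s (step 15): θ=1.12801 0.57135 1.05794 0.53337 rad, qdot=6.49816 -1.16846 1.64178 1.45012 rad/s, tcp=-0.17159 0.34271 0.64978 m, u=-11.90539 -0.85462 0.96989 -0.04591 N·m.
t=0.18000 s (step 18): θ=1.31363 0.52875 1.09568 0.58164 rad, qdot=5.83948 -1.65423 0.94641 1.71056 rad/s, tcp=-0.17658 0.39973 0.60704 m, u=-17.24737 -0.94094 1.81412 -0.57082 N·m.
t=0.21000 s (step 21): θ=1.47765 0.47208 1.12529 0.62291 rad, qdot=5.06910 -2.07024 1.01964 1.09755 rad/s, tcp=-0.18273 0.45056 0.56109 m, u=-20.47809 -0.25543 1.65084 -0.67412 N·m.
t=0.24000 s (step 24): θ=1.61579 0.40863 1.15019 0.65826 rad, qdot=4.15279 -2.14507 0.70129 1.19658 rad/s, tcp=-0.18923 0.49319 0.51424 m, u=-22.09559 0.69427 1.44265 -1.34113 N·m.
t=0.27000 s (step 27): θ=1.72803 0.34403 1.17230 0.68877 rad, qdot=3.34121 -2.13550 0.75941 0.87866 rad/s, tcp=-0.19519 0.52719 0.46885 m, u=-22.42682 1.72323 0.84646 -1.64735 N·m.
t=0.30000 s (step 30): θ=1.81683 0.28197 1.19288 0.71530 rad, qdot=2.60344 -1.99737 0.64994 0.85588 rad/s, tcp=-0.19989 0.55327 0.42674 m, u=-21.96539 2.63875 0.33802 -2.06608 N·m.
t=0.33000 s (step 33): θ=1.88560 0.22450 1.21254 0.73874 rad, qdot=2.00007 -1.82815 0.65955 0.71771 rad/s, tcp=-0.20294 0.57272 0.38897 m, u=-20.99680 3.39282 -0.20678 -2.29028 N·m.
t=0.36000 s (step 36): θ=1.93786 0.17251 1.23154 0.75954 rad, qdot=1.50262 -1.63904 0.62199 0.65619 rad/s, tcp=-0.20424 0.58693 0.35597 m, u=-19.80346 3.97427 -0.64725 -2.47188 N·m.
t=0.39000 s (step 39): θ=1.97678 0.12612 1.24979 0.77810 rad, qdot=1.10668 -1.45574 0.59957 0.57886 rad/s, tcp=-0.20392 0.59718 0.32769 m, u=-18.53846 4.40218 -1.01699 -2.56178 N·m.
t=0.42000 s (step 42): θ=2.00508 0.08505 1.26714 0.79462 rad, qdot=0.79312 -1.28514 0.56330 0.51644 rad/s, tcp=-0.20224 0.60452 0.30383 m, u=-17.31481 4.70442 -1.30102 -2.60181 N·m.
t=0.45000 s (step 45): θ=2.02506 0.04885 1.28338 0.80926 rad, qdot=0.54863 -1.13104 0.52370 0.45637 rad/s, tcp=-0.19948 0.60975 0.28392 m, u=-16.19010 4.90843 -1.51624 -2.59996 N·m.
t=0.48000 s (step 48): θ=2.03856 0.01702 1.29837 0.82219 rad, qdot=0.36012 -0.99353 0.48003 0.40199 rad/s, tcp=-0.19594 0.61346 0.26746 m, u=-15.19474 5.03870 -1.67373 -2.57270 N·m.
t=0.51000 s (step 51): θ=2.04712 -0.01092 1.31204 0.83355 rad, qdot=0.21693 -0.87150 0.43542 0.35247 rad/s, tcp=-0.19187 0.61608 0.25396 m, u=-14.33796 5.11523 -1.78667 -2.53022 N·m.
t=0.54000 s (step 54): θ=2.05194 -0.03541 1.32440 0.84350 rad, qdot=0.11000 -0.76340 0.39154 0.30814 rad/s, tcp=-0.18750 0.61794 0.24295 m, u=-13.61715 5.15383 -1.86589 -2.48066 N·m.
t=0.57000 s (step 57): θ=2.05401 -0.05685 1.33547 0.85218 rad, qdot=0.03188 -0.66766 0.34982 0.26885 rad/s, tcp=-0.18301 0.61923 0.23401 m, u=-13.02271 5.16657 -1.92039 -2.42942 N·m.
t=0.60000 s (step 60): θ=2.05409 -0.07558 1.34536 0.85973 rad, qdot=-0.02292 -0.58273 0.31284 0.23239 rad/s, tcp=-0.17854 0.62012 0.22679 m, u=-12.54618 5.16235 -1.95808 -2.37889 N·m.
t=0.63000 s (step 63): θ=2.05281 -0.09191 1.35418 0.86627 rad, qdot=-0.05999 -0.50762 0.27730 0.20234 rad/s, tcp=-0.17420 0.62073 0.22096 m, u=-12.17348 5.14818 -1.98180 -2.33401 N·m.
t=0.66000 s (step 66): θ=2.05062 -0.10612 1.36198 0.87197 rad, qdot=-0.08382 -0.44129 0.24506 0.17653 rad/s, tcp=-0.17007 0.62112 0.21626 m, u=-11.88270 5.12846 -1.99677 -2.29409 N·m.
t=0.69000 s (step 69): θ=2.04788 -0.11847 1.36887 0.87695 rad, qdot=-0.09765 -0.38281 0.21619 0.15434 rad/s, tcp=-0.16621 0.62135 0.21248 m, u=-11.66032 5.10633 -2.00585 -2.25938 N·m.
t=0.72000 s (step 72): θ=2.04484 -0.12917 1.37495 0.88131 rad, qdot=-0.10404 -0.33137 0.19050 0.13531 rad/s, tcp=-0.16263 0.62147 0.20944 m, u=-11.49436 5.08386 -2.01100 -2.22977 N·m.
t=0.75000 s (step 75): θ=2.04169 -0.13842 1.38030 0.88513 rad, qdot=-0.10505 -0.28622 0.16776 0.11901 rad/s, tcp=-0.15936 0.62152 0.20698 m, u=-11.37419 5.06233 -2.01357 -2.20492 N·m.
t=0.78000 s (step 78): θ=2.03857 -0.14640 1.38501 0.88850 rad, qdot=-0.10227 -0.24671 0.14771 0.10507 rad/s, tcp=-0.15640 0.62151 0.20500 m, u=-11.29060 5.04250 -2.01453 -2.18435 N·m.
t=0.81000 s (step 81): θ=2.03558 -0.15327 1.38916 0.89148 rad, qdot=-0.09696 -0.21220 0.13007 0.09313 rad/s, tcp=-0.15373 0.62145 0.20338 m, u=-11.23574 5.02474 -2.01451 -2.16751 N·m.
t=0.84000 s (step 84): θ=2.03277 -0.15918 1.39282 0.89413 rad, qdot=-0.09007 -0.18213 0.11458 0.08291 rad/s, tcp=-0.15136 0.62137 0.20207 m, u=-11.20303 5.00914 -2.01395 -2.15389 N·m.
t=0.87000 s (step 87): θ=2.03018 -0.16424 1.39604 0.89649 rad, qdot=-0.08231 -0.15599 0.10101 0.07415 rad/s, tcp=-0.14925 0.62128 0.20099 m, u=-11.18704 4.99566 -2.01313 -2.14296 N·m.
t=0.90000 s (step 90): θ=2.02783 -0.16857 1.39888 0.89861 rad, qdot=-0.07421 -0.13330 0.08913 0.06663 rad/s, tcp=-0.14740 0.62117 0.20009 m.
any joint saturated: no
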